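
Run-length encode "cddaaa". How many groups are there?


Input: cddaaa
Scanning for consecutive runs:
  Group 1: 'c' x 1 (positions 0-0)
  Group 2: 'd' x 2 (positions 1-2)
  Group 3: 'a' x 3 (positions 3-5)
Total groups: 3

3


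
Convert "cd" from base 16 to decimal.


Input: "cd" in base 16
Positional expansion:
  Digit 'c' (value 12) x 16^1 = 192
  Digit 'd' (value 13) x 16^0 = 13
Sum = 205

205


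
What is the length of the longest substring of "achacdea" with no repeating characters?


Input: "achacdea"
Sliding window (track last position of each char):
  Position 0 ('a'): window [0,0] length 1 -- new best
  Position 1 ('c'): window [0,1] length 2 -- new best
  Position 2 ('h'): window [0,2] length 3 -- new best
  Position 3 ('a'): repeat (last at 0), move window start to 1
  Position 3 ('a'): window [1,3] length 3
  Position 4 ('c'): repeat (last at 1), move window start to 2
  Position 4 ('c'): window [2,4] length 3
  Position 5 ('d'): window [2,5] length 4 -- new best
  Position 6 ('e'): window [2,6] length 5 -- new best
  Position 7 ('a'): repeat (last at 3), move window start to 4
  Position 7 ('a'): window [4,7] length 4
Longest substring with no repeats: "hacde" with length 5

5


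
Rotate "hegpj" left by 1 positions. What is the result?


Input: "hegpj", rotate left by 1
First 1 characters: "h"
Remaining characters: "egpj"
Concatenate remaining + first: "egpj" + "h" = "egpjh"

egpjh


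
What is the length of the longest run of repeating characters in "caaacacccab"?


Input: "caaacacccab"
Scanning for longest run:
  Position 1 ('a'): new char, reset run to 1
  Position 2 ('a'): continues run of 'a', length=2
  Position 3 ('a'): continues run of 'a', length=3
  Position 4 ('c'): new char, reset run to 1
  Position 5 ('a'): new char, reset run to 1
  Position 6 ('c'): new char, reset run to 1
  Position 7 ('c'): continues run of 'c', length=2
  Position 8 ('c'): continues run of 'c', length=3
  Position 9 ('a'): new char, reset run to 1
  Position 10 ('b'): new char, reset run to 1
Longest run: 'a' with length 3

3


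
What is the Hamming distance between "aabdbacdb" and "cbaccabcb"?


Comparing "aabdbacdb" and "cbaccabcb" position by position:
  Position 0: 'a' vs 'c' => differ
  Position 1: 'a' vs 'b' => differ
  Position 2: 'b' vs 'a' => differ
  Position 3: 'd' vs 'c' => differ
  Position 4: 'b' vs 'c' => differ
  Position 5: 'a' vs 'a' => same
  Position 6: 'c' vs 'b' => differ
  Position 7: 'd' vs 'c' => differ
  Position 8: 'b' vs 'b' => same
Total differences (Hamming distance): 7

7


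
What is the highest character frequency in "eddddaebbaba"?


Input: eddddaebbaba
Character counts:
  'a': 3
  'b': 3
  'd': 4
  'e': 2
Maximum frequency: 4

4


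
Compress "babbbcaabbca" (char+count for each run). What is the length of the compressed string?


Input: babbbcaabbca
Runs:
  'b' x 1 => "b1"
  'a' x 1 => "a1"
  'b' x 3 => "b3"
  'c' x 1 => "c1"
  'a' x 2 => "a2"
  'b' x 2 => "b2"
  'c' x 1 => "c1"
  'a' x 1 => "a1"
Compressed: "b1a1b3c1a2b2c1a1"
Compressed length: 16

16


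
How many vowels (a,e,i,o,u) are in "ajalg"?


Input: ajalg
Checking each character:
  'a' at position 0: vowel (running total: 1)
  'j' at position 1: consonant
  'a' at position 2: vowel (running total: 2)
  'l' at position 3: consonant
  'g' at position 4: consonant
Total vowels: 2

2


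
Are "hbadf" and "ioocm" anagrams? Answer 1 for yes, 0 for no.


Strings: "hbadf", "ioocm"
Sorted first:  abdfh
Sorted second: cimoo
Differ at position 0: 'a' vs 'c' => not anagrams

0


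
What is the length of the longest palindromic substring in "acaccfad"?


Input: "acaccfad"
Checking substrings for palindromes:
  [0:3] "aca" (len 3) => palindrome
  [1:4] "cac" (len 3) => palindrome
  [3:5] "cc" (len 2) => palindrome
Longest palindromic substring: "aca" with length 3

3


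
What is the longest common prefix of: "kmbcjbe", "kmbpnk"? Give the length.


Words: kmbcjbe, kmbpnk
  Position 0: all 'k' => match
  Position 1: all 'm' => match
  Position 2: all 'b' => match
  Position 3: ('c', 'p') => mismatch, stop
LCP = "kmb" (length 3)

3


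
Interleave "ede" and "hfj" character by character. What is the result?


Interleaving "ede" and "hfj":
  Position 0: 'e' from first, 'h' from second => "eh"
  Position 1: 'd' from first, 'f' from second => "df"
  Position 2: 'e' from first, 'j' from second => "ej"
Result: ehdfej

ehdfej


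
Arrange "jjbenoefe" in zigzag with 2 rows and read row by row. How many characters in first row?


Zigzag "jjbenoefe" into 2 rows:
Placing characters:
  'j' => row 0
  'j' => row 1
  'b' => row 0
  'e' => row 1
  'n' => row 0
  'o' => row 1
  'e' => row 0
  'f' => row 1
  'e' => row 0
Rows:
  Row 0: "jbnee"
  Row 1: "jeof"
First row length: 5

5


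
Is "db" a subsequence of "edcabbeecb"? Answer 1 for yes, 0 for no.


Check if "db" is a subsequence of "edcabbeecb"
Greedy scan:
  Position 0 ('e'): no match needed
  Position 1 ('d'): matches sub[0] = 'd'
  Position 2 ('c'): no match needed
  Position 3 ('a'): no match needed
  Position 4 ('b'): matches sub[1] = 'b'
  Position 5 ('b'): no match needed
  Position 6 ('e'): no match needed
  Position 7 ('e'): no match needed
  Position 8 ('c'): no match needed
  Position 9 ('b'): no match needed
All 2 characters matched => is a subsequence

1


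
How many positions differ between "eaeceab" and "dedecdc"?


Comparing "eaeceab" and "dedecdc" position by position:
  Position 0: 'e' vs 'd' => DIFFER
  Position 1: 'a' vs 'e' => DIFFER
  Position 2: 'e' vs 'd' => DIFFER
  Position 3: 'c' vs 'e' => DIFFER
  Position 4: 'e' vs 'c' => DIFFER
  Position 5: 'a' vs 'd' => DIFFER
  Position 6: 'b' vs 'c' => DIFFER
Positions that differ: 7

7


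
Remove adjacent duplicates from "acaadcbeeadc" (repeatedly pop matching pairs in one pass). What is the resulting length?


Input: acaadcbeeadc
Stack-based adjacent duplicate removal:
  Read 'a': push. Stack: a
  Read 'c': push. Stack: ac
  Read 'a': push. Stack: aca
  Read 'a': matches stack top 'a' => pop. Stack: ac
  Read 'd': push. Stack: acd
  Read 'c': push. Stack: acdc
  Read 'b': push. Stack: acdcb
  Read 'e': push. Stack: acdcbe
  Read 'e': matches stack top 'e' => pop. Stack: acdcb
  Read 'a': push. Stack: acdcba
  Read 'd': push. Stack: acdcbad
  Read 'c': push. Stack: acdcbadc
Final stack: "acdcbadc" (length 8)

8


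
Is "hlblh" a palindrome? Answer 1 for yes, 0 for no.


Input: hlblh
Reversed: hlblh
  Compare pos 0 ('h') with pos 4 ('h'): match
  Compare pos 1 ('l') with pos 3 ('l'): match
Result: palindrome

1


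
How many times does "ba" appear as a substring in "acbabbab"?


Searching for "ba" in "acbabbab"
Scanning each position:
  Position 0: "ac" => no
  Position 1: "cb" => no
  Position 2: "ba" => MATCH
  Position 3: "ab" => no
  Position 4: "bb" => no
  Position 5: "ba" => MATCH
  Position 6: "ab" => no
Total occurrences: 2

2


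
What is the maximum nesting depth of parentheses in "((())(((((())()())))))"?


Input: "((())(((((())()())))))"
Tracking depth:
  Position 0 '(': depth becomes 1
  Position 1 '(': depth becomes 2
  Position 2 '(': depth becomes 3
  Position 3 ')': depth becomes 2
  Position 4 ')': depth becomes 1
  Position 5 '(': depth becomes 2
  Position 6 '(': depth becomes 3
  Position 7 '(': depth becomes 4
  Position 8 '(': depth becomes 5
  Position 9 '(': depth becomes 6
  Position 10 '(': depth becomes 7
  Position 11 ')': depth becomes 6
  Position 12 ')': depth becomes 5
  Position 13 '(': depth becomes 6
  Position 14 ')': depth becomes 5
  Position 15 '(': depth becomes 6
  Position 16 ')': depth becomes 5
  Position 17 ')': depth becomes 4
  Position 18 ')': depth becomes 3
  Position 19 ')': depth becomes 2
  Position 20 ')': depth becomes 1
  Position 21 ')': depth becomes 0
Maximum depth reached: 7

7


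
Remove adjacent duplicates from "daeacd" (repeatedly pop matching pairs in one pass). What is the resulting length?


Input: daeacd
Stack-based adjacent duplicate removal:
  Read 'd': push. Stack: d
  Read 'a': push. Stack: da
  Read 'e': push. Stack: dae
  Read 'a': push. Stack: daea
  Read 'c': push. Stack: daeac
  Read 'd': push. Stack: daeacd
Final stack: "daeacd" (length 6)

6


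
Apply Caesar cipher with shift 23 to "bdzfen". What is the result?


Caesar cipher: shift "bdzfen" by 23
  'b' (pos 1) + 23 = pos 24 = 'y'
  'd' (pos 3) + 23 = pos 0 = 'a'
  'z' (pos 25) + 23 = pos 22 = 'w'
  'f' (pos 5) + 23 = pos 2 = 'c'
  'e' (pos 4) + 23 = pos 1 = 'b'
  'n' (pos 13) + 23 = pos 10 = 'k'
Result: yawcbk

yawcbk


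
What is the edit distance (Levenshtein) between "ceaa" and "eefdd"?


Computing edit distance: "ceaa" -> "eefdd"
DP table:
           e    e    f    d    d
      0    1    2    3    4    5
  c   1    1    2    3    4    5
  e   2    1    1    2    3    4
  a   3    2    2    2    3    4
  a   4    3    3    3    3    4
Edit distance = dp[4][5] = 4

4


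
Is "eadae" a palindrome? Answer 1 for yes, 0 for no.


Input: eadae
Reversed: eadae
  Compare pos 0 ('e') with pos 4 ('e'): match
  Compare pos 1 ('a') with pos 3 ('a'): match
Result: palindrome

1


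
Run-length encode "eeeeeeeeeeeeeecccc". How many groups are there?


Input: eeeeeeeeeeeeeecccc
Scanning for consecutive runs:
  Group 1: 'e' x 14 (positions 0-13)
  Group 2: 'c' x 4 (positions 14-17)
Total groups: 2

2


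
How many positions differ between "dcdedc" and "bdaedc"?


Comparing "dcdedc" and "bdaedc" position by position:
  Position 0: 'd' vs 'b' => DIFFER
  Position 1: 'c' vs 'd' => DIFFER
  Position 2: 'd' vs 'a' => DIFFER
  Position 3: 'e' vs 'e' => same
  Position 4: 'd' vs 'd' => same
  Position 5: 'c' vs 'c' => same
Positions that differ: 3

3


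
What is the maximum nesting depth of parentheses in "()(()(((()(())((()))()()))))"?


Input: "()(()(((()(())((()))()()))))"
Tracking depth:
  Position 0 '(': depth becomes 1
  Position 1 ')': depth becomes 0
  Position 2 '(': depth becomes 1
  Position 3 '(': depth becomes 2
  Position 4 ')': depth becomes 1
  Position 5 '(': depth becomes 2
  Position 6 '(': depth becomes 3
  Position 7 '(': depth becomes 4
  Position 8 '(': depth becomes 5
  Position 9 ')': depth becomes 4
  Position 10 '(': depth becomes 5
  Position 11 '(': depth becomes 6
  Position 12 ')': depth becomes 5
  Position 13 ')': depth becomes 4
  Position 14 '(': depth becomes 5
  Position 15 '(': depth becomes 6
  Position 16 '(': depth becomes 7
  Position 17 ')': depth becomes 6
  Position 18 ')': depth becomes 5
  Position 19 ')': depth becomes 4
  Position 20 '(': depth becomes 5
  Position 21 ')': depth becomes 4
  Position 22 '(': depth becomes 5
  Position 23 ')': depth becomes 4
  Position 24 ')': depth becomes 3
  Position 25 ')': depth becomes 2
  Position 26 ')': depth becomes 1
  Position 27 ')': depth becomes 0
Maximum depth reached: 7

7


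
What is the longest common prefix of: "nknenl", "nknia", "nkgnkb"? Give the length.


Words: nknenl, nknia, nkgnkb
  Position 0: all 'n' => match
  Position 1: all 'k' => match
  Position 2: ('n', 'n', 'g') => mismatch, stop
LCP = "nk" (length 2)

2


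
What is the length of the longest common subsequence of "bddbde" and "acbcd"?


LCS of "bddbde" and "acbcd"
DP table:
           a    c    b    c    d
      0    0    0    0    0    0
  b   0    0    0    1    1    1
  d   0    0    0    1    1    2
  d   0    0    0    1    1    2
  b   0    0    0    1    1    2
  d   0    0    0    1    1    2
  e   0    0    0    1    1    2
LCS length = dp[6][5] = 2

2


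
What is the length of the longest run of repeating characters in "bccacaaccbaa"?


Input: "bccacaaccbaa"
Scanning for longest run:
  Position 1 ('c'): new char, reset run to 1
  Position 2 ('c'): continues run of 'c', length=2
  Position 3 ('a'): new char, reset run to 1
  Position 4 ('c'): new char, reset run to 1
  Position 5 ('a'): new char, reset run to 1
  Position 6 ('a'): continues run of 'a', length=2
  Position 7 ('c'): new char, reset run to 1
  Position 8 ('c'): continues run of 'c', length=2
  Position 9 ('b'): new char, reset run to 1
  Position 10 ('a'): new char, reset run to 1
  Position 11 ('a'): continues run of 'a', length=2
Longest run: 'c' with length 2

2


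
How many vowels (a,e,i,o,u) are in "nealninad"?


Input: nealninad
Checking each character:
  'n' at position 0: consonant
  'e' at position 1: vowel (running total: 1)
  'a' at position 2: vowel (running total: 2)
  'l' at position 3: consonant
  'n' at position 4: consonant
  'i' at position 5: vowel (running total: 3)
  'n' at position 6: consonant
  'a' at position 7: vowel (running total: 4)
  'd' at position 8: consonant
Total vowels: 4

4


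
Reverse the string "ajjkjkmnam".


Input: ajjkjkmnam
Reading characters right to left:
  Position 9: 'm'
  Position 8: 'a'
  Position 7: 'n'
  Position 6: 'm'
  Position 5: 'k'
  Position 4: 'j'
  Position 3: 'k'
  Position 2: 'j'
  Position 1: 'j'
  Position 0: 'a'
Reversed: manmkjkjja

manmkjkjja


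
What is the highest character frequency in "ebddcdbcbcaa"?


Input: ebddcdbcbcaa
Character counts:
  'a': 2
  'b': 3
  'c': 3
  'd': 3
  'e': 1
Maximum frequency: 3

3


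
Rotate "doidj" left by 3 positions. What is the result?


Input: "doidj", rotate left by 3
First 3 characters: "doi"
Remaining characters: "dj"
Concatenate remaining + first: "dj" + "doi" = "djdoi"

djdoi


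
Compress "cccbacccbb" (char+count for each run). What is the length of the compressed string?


Input: cccbacccbb
Runs:
  'c' x 3 => "c3"
  'b' x 1 => "b1"
  'a' x 1 => "a1"
  'c' x 3 => "c3"
  'b' x 2 => "b2"
Compressed: "c3b1a1c3b2"
Compressed length: 10

10


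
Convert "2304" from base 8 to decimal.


Input: "2304" in base 8
Positional expansion:
  Digit '2' (value 2) x 8^3 = 1024
  Digit '3' (value 3) x 8^2 = 192
  Digit '0' (value 0) x 8^1 = 0
  Digit '4' (value 4) x 8^0 = 4
Sum = 1220

1220


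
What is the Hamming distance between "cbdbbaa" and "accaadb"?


Comparing "cbdbbaa" and "accaadb" position by position:
  Position 0: 'c' vs 'a' => differ
  Position 1: 'b' vs 'c' => differ
  Position 2: 'd' vs 'c' => differ
  Position 3: 'b' vs 'a' => differ
  Position 4: 'b' vs 'a' => differ
  Position 5: 'a' vs 'd' => differ
  Position 6: 'a' vs 'b' => differ
Total differences (Hamming distance): 7

7


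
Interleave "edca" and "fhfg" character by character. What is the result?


Interleaving "edca" and "fhfg":
  Position 0: 'e' from first, 'f' from second => "ef"
  Position 1: 'd' from first, 'h' from second => "dh"
  Position 2: 'c' from first, 'f' from second => "cf"
  Position 3: 'a' from first, 'g' from second => "ag"
Result: efdhcfag

efdhcfag


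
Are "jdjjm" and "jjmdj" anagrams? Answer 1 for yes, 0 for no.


Strings: "jdjjm", "jjmdj"
Sorted first:  djjjm
Sorted second: djjjm
Sorted forms match => anagrams

1


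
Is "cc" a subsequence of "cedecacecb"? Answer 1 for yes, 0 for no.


Check if "cc" is a subsequence of "cedecacecb"
Greedy scan:
  Position 0 ('c'): matches sub[0] = 'c'
  Position 1 ('e'): no match needed
  Position 2 ('d'): no match needed
  Position 3 ('e'): no match needed
  Position 4 ('c'): matches sub[1] = 'c'
  Position 5 ('a'): no match needed
  Position 6 ('c'): no match needed
  Position 7 ('e'): no match needed
  Position 8 ('c'): no match needed
  Position 9 ('b'): no match needed
All 2 characters matched => is a subsequence

1


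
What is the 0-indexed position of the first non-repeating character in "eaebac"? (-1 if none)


Input: eaebac
Character frequencies:
  'a': 2
  'b': 1
  'c': 1
  'e': 2
Scanning left to right for freq == 1:
  Position 0 ('e'): freq=2, skip
  Position 1 ('a'): freq=2, skip
  Position 2 ('e'): freq=2, skip
  Position 3 ('b'): unique! => answer = 3

3


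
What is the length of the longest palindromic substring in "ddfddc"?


Input: "ddfddc"
Checking substrings for palindromes:
  [0:5] "ddfdd" (len 5) => palindrome
  [1:4] "dfd" (len 3) => palindrome
  [0:2] "dd" (len 2) => palindrome
  [3:5] "dd" (len 2) => palindrome
Longest palindromic substring: "ddfdd" with length 5

5


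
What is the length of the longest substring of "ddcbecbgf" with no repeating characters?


Input: "ddcbecbgf"
Sliding window (track last position of each char):
  Position 0 ('d'): window [0,0] length 1 -- new best
  Position 1 ('d'): repeat (last at 0), move window start to 1
  Position 1 ('d'): window [1,1] length 1
  Position 2 ('c'): window [1,2] length 2 -- new best
  Position 3 ('b'): window [1,3] length 3 -- new best
  Position 4 ('e'): window [1,4] length 4 -- new best
  Position 5 ('c'): repeat (last at 2), move window start to 3
  Position 5 ('c'): window [3,5] length 3
  Position 6 ('b'): repeat (last at 3), move window start to 4
  Position 6 ('b'): window [4,6] length 3
  Position 7 ('g'): window [4,7] length 4
  Position 8 ('f'): window [4,8] length 5 -- new best
Longest substring with no repeats: "ecbgf" with length 5

5


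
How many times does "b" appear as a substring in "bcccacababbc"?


Searching for "b" in "bcccacababbc"
Scanning each position:
  Position 0: "b" => MATCH
  Position 1: "c" => no
  Position 2: "c" => no
  Position 3: "c" => no
  Position 4: "a" => no
  Position 5: "c" => no
  Position 6: "a" => no
  Position 7: "b" => MATCH
  Position 8: "a" => no
  Position 9: "b" => MATCH
  Position 10: "b" => MATCH
  Position 11: "c" => no
Total occurrences: 4

4


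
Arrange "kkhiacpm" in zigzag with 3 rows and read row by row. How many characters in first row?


Zigzag "kkhiacpm" into 3 rows:
Placing characters:
  'k' => row 0
  'k' => row 1
  'h' => row 2
  'i' => row 1
  'a' => row 0
  'c' => row 1
  'p' => row 2
  'm' => row 1
Rows:
  Row 0: "ka"
  Row 1: "kicm"
  Row 2: "hp"
First row length: 2

2


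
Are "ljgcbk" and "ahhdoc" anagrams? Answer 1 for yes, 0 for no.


Strings: "ljgcbk", "ahhdoc"
Sorted first:  bcgjkl
Sorted second: acdhho
Differ at position 0: 'b' vs 'a' => not anagrams

0


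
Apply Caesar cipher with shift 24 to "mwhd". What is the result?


Caesar cipher: shift "mwhd" by 24
  'm' (pos 12) + 24 = pos 10 = 'k'
  'w' (pos 22) + 24 = pos 20 = 'u'
  'h' (pos 7) + 24 = pos 5 = 'f'
  'd' (pos 3) + 24 = pos 1 = 'b'
Result: kufb

kufb


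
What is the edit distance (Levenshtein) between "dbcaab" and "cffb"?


Computing edit distance: "dbcaab" -> "cffb"
DP table:
           c    f    f    b
      0    1    2    3    4
  d   1    1    2    3    4
  b   2    2    2    3    3
  c   3    2    3    3    4
  a   4    3    3    4    4
  a   5    4    4    4    5
  b   6    5    5    5    4
Edit distance = dp[6][4] = 4

4


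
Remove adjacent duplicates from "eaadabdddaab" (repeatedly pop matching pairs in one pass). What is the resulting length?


Input: eaadabdddaab
Stack-based adjacent duplicate removal:
  Read 'e': push. Stack: e
  Read 'a': push. Stack: ea
  Read 'a': matches stack top 'a' => pop. Stack: e
  Read 'd': push. Stack: ed
  Read 'a': push. Stack: eda
  Read 'b': push. Stack: edab
  Read 'd': push. Stack: edabd
  Read 'd': matches stack top 'd' => pop. Stack: edab
  Read 'd': push. Stack: edabd
  Read 'a': push. Stack: edabda
  Read 'a': matches stack top 'a' => pop. Stack: edabd
  Read 'b': push. Stack: edabdb
Final stack: "edabdb" (length 6)

6


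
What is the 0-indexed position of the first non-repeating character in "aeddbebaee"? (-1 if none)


Input: aeddbebaee
Character frequencies:
  'a': 2
  'b': 2
  'd': 2
  'e': 4
Scanning left to right for freq == 1:
  Position 0 ('a'): freq=2, skip
  Position 1 ('e'): freq=4, skip
  Position 2 ('d'): freq=2, skip
  Position 3 ('d'): freq=2, skip
  Position 4 ('b'): freq=2, skip
  Position 5 ('e'): freq=4, skip
  Position 6 ('b'): freq=2, skip
  Position 7 ('a'): freq=2, skip
  Position 8 ('e'): freq=4, skip
  Position 9 ('e'): freq=4, skip
  No unique character found => answer = -1

-1


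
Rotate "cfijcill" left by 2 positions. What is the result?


Input: "cfijcill", rotate left by 2
First 2 characters: "cf"
Remaining characters: "ijcill"
Concatenate remaining + first: "ijcill" + "cf" = "ijcillcf"

ijcillcf


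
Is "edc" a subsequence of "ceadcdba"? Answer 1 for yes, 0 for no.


Check if "edc" is a subsequence of "ceadcdba"
Greedy scan:
  Position 0 ('c'): no match needed
  Position 1 ('e'): matches sub[0] = 'e'
  Position 2 ('a'): no match needed
  Position 3 ('d'): matches sub[1] = 'd'
  Position 4 ('c'): matches sub[2] = 'c'
  Position 5 ('d'): no match needed
  Position 6 ('b'): no match needed
  Position 7 ('a'): no match needed
All 3 characters matched => is a subsequence

1


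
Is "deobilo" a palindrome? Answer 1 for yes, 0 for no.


Input: deobilo
Reversed: oliboed
  Compare pos 0 ('d') with pos 6 ('o'): MISMATCH
  Compare pos 1 ('e') with pos 5 ('l'): MISMATCH
  Compare pos 2 ('o') with pos 4 ('i'): MISMATCH
Result: not a palindrome

0


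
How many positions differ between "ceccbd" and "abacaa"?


Comparing "ceccbd" and "abacaa" position by position:
  Position 0: 'c' vs 'a' => DIFFER
  Position 1: 'e' vs 'b' => DIFFER
  Position 2: 'c' vs 'a' => DIFFER
  Position 3: 'c' vs 'c' => same
  Position 4: 'b' vs 'a' => DIFFER
  Position 5: 'd' vs 'a' => DIFFER
Positions that differ: 5

5


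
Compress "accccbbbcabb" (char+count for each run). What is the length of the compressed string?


Input: accccbbbcabb
Runs:
  'a' x 1 => "a1"
  'c' x 4 => "c4"
  'b' x 3 => "b3"
  'c' x 1 => "c1"
  'a' x 1 => "a1"
  'b' x 2 => "b2"
Compressed: "a1c4b3c1a1b2"
Compressed length: 12

12


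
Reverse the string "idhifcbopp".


Input: idhifcbopp
Reading characters right to left:
  Position 9: 'p'
  Position 8: 'p'
  Position 7: 'o'
  Position 6: 'b'
  Position 5: 'c'
  Position 4: 'f'
  Position 3: 'i'
  Position 2: 'h'
  Position 1: 'd'
  Position 0: 'i'
Reversed: ppobcfihdi

ppobcfihdi


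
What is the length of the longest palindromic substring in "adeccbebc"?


Input: "adeccbebc"
Checking substrings for palindromes:
  [4:9] "cbebc" (len 5) => palindrome
  [5:8] "beb" (len 3) => palindrome
  [3:5] "cc" (len 2) => palindrome
Longest palindromic substring: "cbebc" with length 5

5


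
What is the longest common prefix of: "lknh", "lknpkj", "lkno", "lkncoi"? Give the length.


Words: lknh, lknpkj, lkno, lkncoi
  Position 0: all 'l' => match
  Position 1: all 'k' => match
  Position 2: all 'n' => match
  Position 3: ('h', 'p', 'o', 'c') => mismatch, stop
LCP = "lkn" (length 3)

3


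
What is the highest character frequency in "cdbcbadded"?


Input: cdbcbadded
Character counts:
  'a': 1
  'b': 2
  'c': 2
  'd': 4
  'e': 1
Maximum frequency: 4

4


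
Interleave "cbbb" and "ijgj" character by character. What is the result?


Interleaving "cbbb" and "ijgj":
  Position 0: 'c' from first, 'i' from second => "ci"
  Position 1: 'b' from first, 'j' from second => "bj"
  Position 2: 'b' from first, 'g' from second => "bg"
  Position 3: 'b' from first, 'j' from second => "bj"
Result: cibjbgbj

cibjbgbj


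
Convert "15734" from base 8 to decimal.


Input: "15734" in base 8
Positional expansion:
  Digit '1' (value 1) x 8^4 = 4096
  Digit '5' (value 5) x 8^3 = 2560
  Digit '7' (value 7) x 8^2 = 448
  Digit '3' (value 3) x 8^1 = 24
  Digit '4' (value 4) x 8^0 = 4
Sum = 7132

7132


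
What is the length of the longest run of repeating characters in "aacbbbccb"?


Input: "aacbbbccb"
Scanning for longest run:
  Position 1 ('a'): continues run of 'a', length=2
  Position 2 ('c'): new char, reset run to 1
  Position 3 ('b'): new char, reset run to 1
  Position 4 ('b'): continues run of 'b', length=2
  Position 5 ('b'): continues run of 'b', length=3
  Position 6 ('c'): new char, reset run to 1
  Position 7 ('c'): continues run of 'c', length=2
  Position 8 ('b'): new char, reset run to 1
Longest run: 'b' with length 3

3


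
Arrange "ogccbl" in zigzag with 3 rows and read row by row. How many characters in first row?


Zigzag "ogccbl" into 3 rows:
Placing characters:
  'o' => row 0
  'g' => row 1
  'c' => row 2
  'c' => row 1
  'b' => row 0
  'l' => row 1
Rows:
  Row 0: "ob"
  Row 1: "gcl"
  Row 2: "c"
First row length: 2

2


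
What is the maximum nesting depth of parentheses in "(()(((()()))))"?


Input: "(()(((()()))))"
Tracking depth:
  Position 0 '(': depth becomes 1
  Position 1 '(': depth becomes 2
  Position 2 ')': depth becomes 1
  Position 3 '(': depth becomes 2
  Position 4 '(': depth becomes 3
  Position 5 '(': depth becomes 4
  Position 6 '(': depth becomes 5
  Position 7 ')': depth becomes 4
  Position 8 '(': depth becomes 5
  Position 9 ')': depth becomes 4
  Position 10 ')': depth becomes 3
  Position 11 ')': depth becomes 2
  Position 12 ')': depth becomes 1
  Position 13 ')': depth becomes 0
Maximum depth reached: 5

5


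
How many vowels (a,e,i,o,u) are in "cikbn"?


Input: cikbn
Checking each character:
  'c' at position 0: consonant
  'i' at position 1: vowel (running total: 1)
  'k' at position 2: consonant
  'b' at position 3: consonant
  'n' at position 4: consonant
Total vowels: 1

1


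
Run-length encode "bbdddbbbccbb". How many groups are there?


Input: bbdddbbbccbb
Scanning for consecutive runs:
  Group 1: 'b' x 2 (positions 0-1)
  Group 2: 'd' x 3 (positions 2-4)
  Group 3: 'b' x 3 (positions 5-7)
  Group 4: 'c' x 2 (positions 8-9)
  Group 5: 'b' x 2 (positions 10-11)
Total groups: 5

5


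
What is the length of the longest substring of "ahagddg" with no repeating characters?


Input: "ahagddg"
Sliding window (track last position of each char):
  Position 0 ('a'): window [0,0] length 1 -- new best
  Position 1 ('h'): window [0,1] length 2 -- new best
  Position 2 ('a'): repeat (last at 0), move window start to 1
  Position 2 ('a'): window [1,2] length 2
  Position 3 ('g'): window [1,3] length 3 -- new best
  Position 4 ('d'): window [1,4] length 4 -- new best
  Position 5 ('d'): repeat (last at 4), move window start to 5
  Position 5 ('d'): window [5,5] length 1
  Position 6 ('g'): window [5,6] length 2
Longest substring with no repeats: "hagd" with length 4

4


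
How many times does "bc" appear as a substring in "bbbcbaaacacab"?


Searching for "bc" in "bbbcbaaacacab"
Scanning each position:
  Position 0: "bb" => no
  Position 1: "bb" => no
  Position 2: "bc" => MATCH
  Position 3: "cb" => no
  Position 4: "ba" => no
  Position 5: "aa" => no
  Position 6: "aa" => no
  Position 7: "ac" => no
  Position 8: "ca" => no
  Position 9: "ac" => no
  Position 10: "ca" => no
  Position 11: "ab" => no
Total occurrences: 1

1


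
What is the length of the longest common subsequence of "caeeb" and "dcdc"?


LCS of "caeeb" and "dcdc"
DP table:
           d    c    d    c
      0    0    0    0    0
  c   0    0    1    1    1
  a   0    0    1    1    1
  e   0    0    1    1    1
  e   0    0    1    1    1
  b   0    0    1    1    1
LCS length = dp[5][4] = 1

1


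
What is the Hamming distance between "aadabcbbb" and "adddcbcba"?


Comparing "aadabcbbb" and "adddcbcba" position by position:
  Position 0: 'a' vs 'a' => same
  Position 1: 'a' vs 'd' => differ
  Position 2: 'd' vs 'd' => same
  Position 3: 'a' vs 'd' => differ
  Position 4: 'b' vs 'c' => differ
  Position 5: 'c' vs 'b' => differ
  Position 6: 'b' vs 'c' => differ
  Position 7: 'b' vs 'b' => same
  Position 8: 'b' vs 'a' => differ
Total differences (Hamming distance): 6

6


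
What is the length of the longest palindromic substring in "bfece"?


Input: "bfece"
Checking substrings for palindromes:
  [2:5] "ece" (len 3) => palindrome
Longest palindromic substring: "ece" with length 3

3


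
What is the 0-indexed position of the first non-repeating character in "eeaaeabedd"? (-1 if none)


Input: eeaaeabedd
Character frequencies:
  'a': 3
  'b': 1
  'd': 2
  'e': 4
Scanning left to right for freq == 1:
  Position 0 ('e'): freq=4, skip
  Position 1 ('e'): freq=4, skip
  Position 2 ('a'): freq=3, skip
  Position 3 ('a'): freq=3, skip
  Position 4 ('e'): freq=4, skip
  Position 5 ('a'): freq=3, skip
  Position 6 ('b'): unique! => answer = 6

6


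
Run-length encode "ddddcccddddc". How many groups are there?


Input: ddddcccddddc
Scanning for consecutive runs:
  Group 1: 'd' x 4 (positions 0-3)
  Group 2: 'c' x 3 (positions 4-6)
  Group 3: 'd' x 4 (positions 7-10)
  Group 4: 'c' x 1 (positions 11-11)
Total groups: 4

4


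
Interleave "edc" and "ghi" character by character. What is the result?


Interleaving "edc" and "ghi":
  Position 0: 'e' from first, 'g' from second => "eg"
  Position 1: 'd' from first, 'h' from second => "dh"
  Position 2: 'c' from first, 'i' from second => "ci"
Result: egdhci

egdhci


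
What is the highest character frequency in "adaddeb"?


Input: adaddeb
Character counts:
  'a': 2
  'b': 1
  'd': 3
  'e': 1
Maximum frequency: 3

3


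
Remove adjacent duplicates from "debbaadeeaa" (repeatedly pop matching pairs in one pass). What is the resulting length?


Input: debbaadeeaa
Stack-based adjacent duplicate removal:
  Read 'd': push. Stack: d
  Read 'e': push. Stack: de
  Read 'b': push. Stack: deb
  Read 'b': matches stack top 'b' => pop. Stack: de
  Read 'a': push. Stack: dea
  Read 'a': matches stack top 'a' => pop. Stack: de
  Read 'd': push. Stack: ded
  Read 'e': push. Stack: dede
  Read 'e': matches stack top 'e' => pop. Stack: ded
  Read 'a': push. Stack: deda
  Read 'a': matches stack top 'a' => pop. Stack: ded
Final stack: "ded" (length 3)

3


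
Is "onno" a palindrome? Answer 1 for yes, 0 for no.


Input: onno
Reversed: onno
  Compare pos 0 ('o') with pos 3 ('o'): match
  Compare pos 1 ('n') with pos 2 ('n'): match
Result: palindrome

1


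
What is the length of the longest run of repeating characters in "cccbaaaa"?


Input: "cccbaaaa"
Scanning for longest run:
  Position 1 ('c'): continues run of 'c', length=2
  Position 2 ('c'): continues run of 'c', length=3
  Position 3 ('b'): new char, reset run to 1
  Position 4 ('a'): new char, reset run to 1
  Position 5 ('a'): continues run of 'a', length=2
  Position 6 ('a'): continues run of 'a', length=3
  Position 7 ('a'): continues run of 'a', length=4
Longest run: 'a' with length 4

4


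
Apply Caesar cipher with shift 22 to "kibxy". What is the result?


Caesar cipher: shift "kibxy" by 22
  'k' (pos 10) + 22 = pos 6 = 'g'
  'i' (pos 8) + 22 = pos 4 = 'e'
  'b' (pos 1) + 22 = pos 23 = 'x'
  'x' (pos 23) + 22 = pos 19 = 't'
  'y' (pos 24) + 22 = pos 20 = 'u'
Result: gextu

gextu


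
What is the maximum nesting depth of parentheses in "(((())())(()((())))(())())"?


Input: "(((())())(()((())))(())())"
Tracking depth:
  Position 0 '(': depth becomes 1
  Position 1 '(': depth becomes 2
  Position 2 '(': depth becomes 3
  Position 3 '(': depth becomes 4
  Position 4 ')': depth becomes 3
  Position 5 ')': depth becomes 2
  Position 6 '(': depth becomes 3
  Position 7 ')': depth becomes 2
  Position 8 ')': depth becomes 1
  Position 9 '(': depth becomes 2
  Position 10 '(': depth becomes 3
  Position 11 ')': depth becomes 2
  Position 12 '(': depth becomes 3
  Position 13 '(': depth becomes 4
  Position 14 '(': depth becomes 5
  Position 15 ')': depth becomes 4
  Position 16 ')': depth becomes 3
  Position 17 ')': depth becomes 2
  Position 18 ')': depth becomes 1
  Position 19 '(': depth becomes 2
  Position 20 '(': depth becomes 3
  Position 21 ')': depth becomes 2
  Position 22 ')': depth becomes 1
  Position 23 '(': depth becomes 2
  Position 24 ')': depth becomes 1
  Position 25 ')': depth becomes 0
Maximum depth reached: 5

5


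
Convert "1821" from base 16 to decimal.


Input: "1821" in base 16
Positional expansion:
  Digit '1' (value 1) x 16^3 = 4096
  Digit '8' (value 8) x 16^2 = 2048
  Digit '2' (value 2) x 16^1 = 32
  Digit '1' (value 1) x 16^0 = 1
Sum = 6177

6177


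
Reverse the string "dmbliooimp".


Input: dmbliooimp
Reading characters right to left:
  Position 9: 'p'
  Position 8: 'm'
  Position 7: 'i'
  Position 6: 'o'
  Position 5: 'o'
  Position 4: 'i'
  Position 3: 'l'
  Position 2: 'b'
  Position 1: 'm'
  Position 0: 'd'
Reversed: pmiooilbmd

pmiooilbmd


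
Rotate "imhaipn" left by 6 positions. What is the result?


Input: "imhaipn", rotate left by 6
First 6 characters: "imhaip"
Remaining characters: "n"
Concatenate remaining + first: "n" + "imhaip" = "nimhaip"

nimhaip


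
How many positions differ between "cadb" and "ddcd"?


Comparing "cadb" and "ddcd" position by position:
  Position 0: 'c' vs 'd' => DIFFER
  Position 1: 'a' vs 'd' => DIFFER
  Position 2: 'd' vs 'c' => DIFFER
  Position 3: 'b' vs 'd' => DIFFER
Positions that differ: 4

4


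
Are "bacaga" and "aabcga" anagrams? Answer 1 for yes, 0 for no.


Strings: "bacaga", "aabcga"
Sorted first:  aaabcg
Sorted second: aaabcg
Sorted forms match => anagrams

1


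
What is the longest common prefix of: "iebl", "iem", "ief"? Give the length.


Words: iebl, iem, ief
  Position 0: all 'i' => match
  Position 1: all 'e' => match
  Position 2: ('b', 'm', 'f') => mismatch, stop
LCP = "ie" (length 2)

2


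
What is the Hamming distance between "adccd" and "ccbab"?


Comparing "adccd" and "ccbab" position by position:
  Position 0: 'a' vs 'c' => differ
  Position 1: 'd' vs 'c' => differ
  Position 2: 'c' vs 'b' => differ
  Position 3: 'c' vs 'a' => differ
  Position 4: 'd' vs 'b' => differ
Total differences (Hamming distance): 5

5


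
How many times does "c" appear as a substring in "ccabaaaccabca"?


Searching for "c" in "ccabaaaccabca"
Scanning each position:
  Position 0: "c" => MATCH
  Position 1: "c" => MATCH
  Position 2: "a" => no
  Position 3: "b" => no
  Position 4: "a" => no
  Position 5: "a" => no
  Position 6: "a" => no
  Position 7: "c" => MATCH
  Position 8: "c" => MATCH
  Position 9: "a" => no
  Position 10: "b" => no
  Position 11: "c" => MATCH
  Position 12: "a" => no
Total occurrences: 5

5


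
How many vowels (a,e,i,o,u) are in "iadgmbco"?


Input: iadgmbco
Checking each character:
  'i' at position 0: vowel (running total: 1)
  'a' at position 1: vowel (running total: 2)
  'd' at position 2: consonant
  'g' at position 3: consonant
  'm' at position 4: consonant
  'b' at position 5: consonant
  'c' at position 6: consonant
  'o' at position 7: vowel (running total: 3)
Total vowels: 3

3


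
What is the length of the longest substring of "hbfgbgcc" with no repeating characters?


Input: "hbfgbgcc"
Sliding window (track last position of each char):
  Position 0 ('h'): window [0,0] length 1 -- new best
  Position 1 ('b'): window [0,1] length 2 -- new best
  Position 2 ('f'): window [0,2] length 3 -- new best
  Position 3 ('g'): window [0,3] length 4 -- new best
  Position 4 ('b'): repeat (last at 1), move window start to 2
  Position 4 ('b'): window [2,4] length 3
  Position 5 ('g'): repeat (last at 3), move window start to 4
  Position 5 ('g'): window [4,5] length 2
  Position 6 ('c'): window [4,6] length 3
  Position 7 ('c'): repeat (last at 6), move window start to 7
  Position 7 ('c'): window [7,7] length 1
Longest substring with no repeats: "hbfg" with length 4

4


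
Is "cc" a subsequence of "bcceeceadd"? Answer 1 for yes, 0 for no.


Check if "cc" is a subsequence of "bcceeceadd"
Greedy scan:
  Position 0 ('b'): no match needed
  Position 1 ('c'): matches sub[0] = 'c'
  Position 2 ('c'): matches sub[1] = 'c'
  Position 3 ('e'): no match needed
  Position 4 ('e'): no match needed
  Position 5 ('c'): no match needed
  Position 6 ('e'): no match needed
  Position 7 ('a'): no match needed
  Position 8 ('d'): no match needed
  Position 9 ('d'): no match needed
All 2 characters matched => is a subsequence

1


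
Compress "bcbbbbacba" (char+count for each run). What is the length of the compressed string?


Input: bcbbbbacba
Runs:
  'b' x 1 => "b1"
  'c' x 1 => "c1"
  'b' x 4 => "b4"
  'a' x 1 => "a1"
  'c' x 1 => "c1"
  'b' x 1 => "b1"
  'a' x 1 => "a1"
Compressed: "b1c1b4a1c1b1a1"
Compressed length: 14

14


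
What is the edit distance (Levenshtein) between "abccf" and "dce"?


Computing edit distance: "abccf" -> "dce"
DP table:
           d    c    e
      0    1    2    3
  a   1    1    2    3
  b   2    2    2    3
  c   3    3    2    3
  c   4    4    3    3
  f   5    5    4    4
Edit distance = dp[5][3] = 4

4


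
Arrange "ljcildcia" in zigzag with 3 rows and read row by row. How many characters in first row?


Zigzag "ljcildcia" into 3 rows:
Placing characters:
  'l' => row 0
  'j' => row 1
  'c' => row 2
  'i' => row 1
  'l' => row 0
  'd' => row 1
  'c' => row 2
  'i' => row 1
  'a' => row 0
Rows:
  Row 0: "lla"
  Row 1: "jidi"
  Row 2: "cc"
First row length: 3

3


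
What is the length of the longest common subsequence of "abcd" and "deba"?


LCS of "abcd" and "deba"
DP table:
           d    e    b    a
      0    0    0    0    0
  a   0    0    0    0    1
  b   0    0    0    1    1
  c   0    0    0    1    1
  d   0    1    1    1    1
LCS length = dp[4][4] = 1

1


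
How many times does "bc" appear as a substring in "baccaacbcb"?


Searching for "bc" in "baccaacbcb"
Scanning each position:
  Position 0: "ba" => no
  Position 1: "ac" => no
  Position 2: "cc" => no
  Position 3: "ca" => no
  Position 4: "aa" => no
  Position 5: "ac" => no
  Position 6: "cb" => no
  Position 7: "bc" => MATCH
  Position 8: "cb" => no
Total occurrences: 1

1


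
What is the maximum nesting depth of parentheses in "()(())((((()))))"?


Input: "()(())((((()))))"
Tracking depth:
  Position 0 '(': depth becomes 1
  Position 1 ')': depth becomes 0
  Position 2 '(': depth becomes 1
  Position 3 '(': depth becomes 2
  Position 4 ')': depth becomes 1
  Position 5 ')': depth becomes 0
  Position 6 '(': depth becomes 1
  Position 7 '(': depth becomes 2
  Position 8 '(': depth becomes 3
  Position 9 '(': depth becomes 4
  Position 10 '(': depth becomes 5
  Position 11 ')': depth becomes 4
  Position 12 ')': depth becomes 3
  Position 13 ')': depth becomes 2
  Position 14 ')': depth becomes 1
  Position 15 ')': depth becomes 0
Maximum depth reached: 5

5


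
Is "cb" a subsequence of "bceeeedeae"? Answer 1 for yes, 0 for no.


Check if "cb" is a subsequence of "bceeeedeae"
Greedy scan:
  Position 0 ('b'): no match needed
  Position 1 ('c'): matches sub[0] = 'c'
  Position 2 ('e'): no match needed
  Position 3 ('e'): no match needed
  Position 4 ('e'): no match needed
  Position 5 ('e'): no match needed
  Position 6 ('d'): no match needed
  Position 7 ('e'): no match needed
  Position 8 ('a'): no match needed
  Position 9 ('e'): no match needed
Only matched 1/2 characters => not a subsequence

0


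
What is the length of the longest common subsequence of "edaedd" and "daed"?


LCS of "edaedd" and "daed"
DP table:
           d    a    e    d
      0    0    0    0    0
  e   0    0    0    1    1
  d   0    1    1    1    2
  a   0    1    2    2    2
  e   0    1    2    3    3
  d   0    1    2    3    4
  d   0    1    2    3    4
LCS length = dp[6][4] = 4

4


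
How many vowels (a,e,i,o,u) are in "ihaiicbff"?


Input: ihaiicbff
Checking each character:
  'i' at position 0: vowel (running total: 1)
  'h' at position 1: consonant
  'a' at position 2: vowel (running total: 2)
  'i' at position 3: vowel (running total: 3)
  'i' at position 4: vowel (running total: 4)
  'c' at position 5: consonant
  'b' at position 6: consonant
  'f' at position 7: consonant
  'f' at position 8: consonant
Total vowels: 4

4


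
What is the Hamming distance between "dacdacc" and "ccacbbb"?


Comparing "dacdacc" and "ccacbbb" position by position:
  Position 0: 'd' vs 'c' => differ
  Position 1: 'a' vs 'c' => differ
  Position 2: 'c' vs 'a' => differ
  Position 3: 'd' vs 'c' => differ
  Position 4: 'a' vs 'b' => differ
  Position 5: 'c' vs 'b' => differ
  Position 6: 'c' vs 'b' => differ
Total differences (Hamming distance): 7

7


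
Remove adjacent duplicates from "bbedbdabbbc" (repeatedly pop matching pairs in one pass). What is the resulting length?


Input: bbedbdabbbc
Stack-based adjacent duplicate removal:
  Read 'b': push. Stack: b
  Read 'b': matches stack top 'b' => pop. Stack: (empty)
  Read 'e': push. Stack: e
  Read 'd': push. Stack: ed
  Read 'b': push. Stack: edb
  Read 'd': push. Stack: edbd
  Read 'a': push. Stack: edbda
  Read 'b': push. Stack: edbdab
  Read 'b': matches stack top 'b' => pop. Stack: edbda
  Read 'b': push. Stack: edbdab
  Read 'c': push. Stack: edbdabc
Final stack: "edbdabc" (length 7)

7
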